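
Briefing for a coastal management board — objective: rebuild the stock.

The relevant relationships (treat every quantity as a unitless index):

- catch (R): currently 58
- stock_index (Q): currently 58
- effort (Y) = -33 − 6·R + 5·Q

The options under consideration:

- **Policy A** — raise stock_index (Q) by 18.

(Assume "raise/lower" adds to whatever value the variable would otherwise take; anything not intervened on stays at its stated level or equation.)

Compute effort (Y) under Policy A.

Policy A (Q + 18):
  R = 58
  Q = 58 + 18 = 76
  Y = -33 − 6·58 + 5·76 = -1

-1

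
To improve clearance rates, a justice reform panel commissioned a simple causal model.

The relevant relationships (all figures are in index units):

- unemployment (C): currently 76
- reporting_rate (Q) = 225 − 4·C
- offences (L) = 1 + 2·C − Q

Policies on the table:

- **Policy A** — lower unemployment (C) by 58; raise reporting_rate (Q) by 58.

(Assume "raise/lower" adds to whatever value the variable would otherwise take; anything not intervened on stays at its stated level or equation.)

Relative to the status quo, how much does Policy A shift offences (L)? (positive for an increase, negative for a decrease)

Baseline:
  C = 76
  Q = 225 − 4·76 = -79
  L = 1 + 2·76 − (-79) = 232
Policy A (C − 58, Q + 58):
  C = 76 − 58 = 18
  Q = 225 − 4·18 (+58 from intervention) = 211
  L = 1 + 2·18 − 211 = -174
Change in L: -174 − 232 = -406

-406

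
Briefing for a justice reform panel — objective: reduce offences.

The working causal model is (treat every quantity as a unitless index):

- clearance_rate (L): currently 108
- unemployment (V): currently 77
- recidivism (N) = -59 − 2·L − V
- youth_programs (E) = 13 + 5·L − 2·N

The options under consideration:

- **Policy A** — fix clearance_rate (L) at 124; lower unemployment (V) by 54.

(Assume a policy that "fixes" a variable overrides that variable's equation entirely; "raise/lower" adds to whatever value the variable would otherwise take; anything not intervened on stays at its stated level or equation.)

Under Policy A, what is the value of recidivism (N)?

Policy A (L := 124, V − 54):
  L = 124
  V = 77 − 54 = 23
  N = -59 − 2·124 − 23 = -330

-330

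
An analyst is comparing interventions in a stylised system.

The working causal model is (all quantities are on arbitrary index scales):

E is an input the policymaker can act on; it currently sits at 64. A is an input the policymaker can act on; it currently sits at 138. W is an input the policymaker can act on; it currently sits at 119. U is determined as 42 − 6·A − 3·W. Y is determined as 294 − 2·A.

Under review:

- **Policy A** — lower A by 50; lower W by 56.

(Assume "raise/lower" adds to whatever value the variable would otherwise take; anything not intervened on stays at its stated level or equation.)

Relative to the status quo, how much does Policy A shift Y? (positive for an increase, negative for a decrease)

Baseline:
  A = 138
  Y = 294 − 2·138 = 18
Policy A (A − 50, W − 56):
  A = 138 − 50 = 88
  Y = 294 − 2·88 = 118
Change in Y: 118 − 18 = 100

100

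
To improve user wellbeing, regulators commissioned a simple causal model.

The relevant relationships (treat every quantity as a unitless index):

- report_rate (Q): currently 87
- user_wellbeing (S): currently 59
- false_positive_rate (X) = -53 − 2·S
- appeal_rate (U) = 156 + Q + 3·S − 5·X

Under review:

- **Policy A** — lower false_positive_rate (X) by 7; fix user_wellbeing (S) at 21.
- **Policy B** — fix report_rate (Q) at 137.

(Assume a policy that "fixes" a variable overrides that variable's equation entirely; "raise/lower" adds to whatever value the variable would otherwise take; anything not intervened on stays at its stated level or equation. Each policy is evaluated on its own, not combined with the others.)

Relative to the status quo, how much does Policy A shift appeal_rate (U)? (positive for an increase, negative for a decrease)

Baseline:
  Q = 87
  S = 59
  X = -53 − 2·59 = -171
  U = 156 + 87 + 3·59 − 5·(-171) = 1275
Policy A (X − 7, S := 21):
  Q = 87
  S = 21
  X = -53 − 2·21 (−7 from intervention) = -102
  U = 156 + 87 + 3·21 − 5·(-102) = 816
Change in U: 816 − 1275 = -459

-459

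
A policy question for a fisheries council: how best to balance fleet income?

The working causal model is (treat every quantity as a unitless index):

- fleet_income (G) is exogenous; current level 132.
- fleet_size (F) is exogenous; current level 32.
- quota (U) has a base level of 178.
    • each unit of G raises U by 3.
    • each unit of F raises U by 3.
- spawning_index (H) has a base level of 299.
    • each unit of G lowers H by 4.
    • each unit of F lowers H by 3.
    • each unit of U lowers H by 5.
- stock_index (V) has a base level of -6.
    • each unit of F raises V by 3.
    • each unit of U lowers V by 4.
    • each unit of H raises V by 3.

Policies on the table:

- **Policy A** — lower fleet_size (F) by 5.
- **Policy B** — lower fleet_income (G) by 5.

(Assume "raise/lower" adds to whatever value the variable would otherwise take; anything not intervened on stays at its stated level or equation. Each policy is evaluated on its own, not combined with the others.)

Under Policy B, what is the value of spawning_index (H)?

Policy B (G − 5):
  G = 132 − 5 = 127
  F = 32
  U = 178 + 3·127 + 3·32 = 655
  H = 299 − 4·127 − 3·32 − 5·655 = -3580

-3580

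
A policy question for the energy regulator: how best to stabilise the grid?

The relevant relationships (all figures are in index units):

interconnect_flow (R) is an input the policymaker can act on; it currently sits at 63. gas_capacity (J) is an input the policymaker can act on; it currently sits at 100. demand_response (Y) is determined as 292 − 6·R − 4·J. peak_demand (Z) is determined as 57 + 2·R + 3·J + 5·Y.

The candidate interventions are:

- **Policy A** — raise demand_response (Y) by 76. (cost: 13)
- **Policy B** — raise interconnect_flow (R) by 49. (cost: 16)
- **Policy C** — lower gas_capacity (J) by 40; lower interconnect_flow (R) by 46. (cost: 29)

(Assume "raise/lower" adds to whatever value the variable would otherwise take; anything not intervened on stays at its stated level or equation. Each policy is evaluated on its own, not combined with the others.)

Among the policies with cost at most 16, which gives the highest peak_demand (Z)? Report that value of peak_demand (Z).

Policy A (Y + 76):
  R = 63
  J = 100
  Y = 292 − 6·63 − 4·100 (+76 from intervention) = -410
  Z = 57 + 2·63 + 3·100 + 5·(-410) = -1567
Policy B (R + 49):
  R = 63 + 49 = 112
  J = 100
  Y = 292 − 6·112 − 4·100 = -780
  Z = 57 + 2·112 + 3·100 + 5·(-780) = -3319
Comparing — Policy A: Z=-1567, Policy B: Z=-3319. Highest is -1567 (Policy A).

-1567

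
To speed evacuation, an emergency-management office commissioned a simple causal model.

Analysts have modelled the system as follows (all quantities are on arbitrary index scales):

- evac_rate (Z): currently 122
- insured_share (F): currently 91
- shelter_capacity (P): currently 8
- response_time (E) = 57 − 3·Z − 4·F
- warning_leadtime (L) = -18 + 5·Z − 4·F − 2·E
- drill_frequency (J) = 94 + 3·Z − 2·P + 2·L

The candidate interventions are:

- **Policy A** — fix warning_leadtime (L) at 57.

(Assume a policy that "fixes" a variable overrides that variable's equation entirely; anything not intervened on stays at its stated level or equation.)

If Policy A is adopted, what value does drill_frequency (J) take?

Policy A (L := 57):
  Z = 122
  F = 91
  P = 8
  E = 57 − 3·122 − 4·91 = -673
  L = 57
  J = 94 + 3·122 − 2·8 + 2·57 = 558

558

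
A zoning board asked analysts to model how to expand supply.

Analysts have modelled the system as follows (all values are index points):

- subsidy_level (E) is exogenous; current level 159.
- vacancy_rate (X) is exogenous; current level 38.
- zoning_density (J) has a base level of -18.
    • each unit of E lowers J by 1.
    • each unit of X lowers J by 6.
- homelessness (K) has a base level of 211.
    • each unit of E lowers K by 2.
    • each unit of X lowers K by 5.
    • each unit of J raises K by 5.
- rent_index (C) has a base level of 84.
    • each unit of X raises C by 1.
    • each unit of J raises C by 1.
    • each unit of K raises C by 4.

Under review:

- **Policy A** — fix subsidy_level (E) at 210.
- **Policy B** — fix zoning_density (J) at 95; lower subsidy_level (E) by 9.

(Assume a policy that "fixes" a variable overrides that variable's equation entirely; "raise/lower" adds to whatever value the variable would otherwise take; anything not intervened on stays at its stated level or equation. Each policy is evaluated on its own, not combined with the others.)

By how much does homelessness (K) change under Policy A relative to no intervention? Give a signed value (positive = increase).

-357

Baseline:
  E = 159
  X = 38
  J = -18 − 159 − 6·38 = -405
  K = 211 − 2·159 − 5·38 + 5·(-405) = -2322
Policy A (E := 210):
  E = 210
  X = 38
  J = -18 − 210 − 6·38 = -456
  K = 211 − 2·210 − 5·38 + 5·(-456) = -2679
Change in K: -2679 − (-2322) = -357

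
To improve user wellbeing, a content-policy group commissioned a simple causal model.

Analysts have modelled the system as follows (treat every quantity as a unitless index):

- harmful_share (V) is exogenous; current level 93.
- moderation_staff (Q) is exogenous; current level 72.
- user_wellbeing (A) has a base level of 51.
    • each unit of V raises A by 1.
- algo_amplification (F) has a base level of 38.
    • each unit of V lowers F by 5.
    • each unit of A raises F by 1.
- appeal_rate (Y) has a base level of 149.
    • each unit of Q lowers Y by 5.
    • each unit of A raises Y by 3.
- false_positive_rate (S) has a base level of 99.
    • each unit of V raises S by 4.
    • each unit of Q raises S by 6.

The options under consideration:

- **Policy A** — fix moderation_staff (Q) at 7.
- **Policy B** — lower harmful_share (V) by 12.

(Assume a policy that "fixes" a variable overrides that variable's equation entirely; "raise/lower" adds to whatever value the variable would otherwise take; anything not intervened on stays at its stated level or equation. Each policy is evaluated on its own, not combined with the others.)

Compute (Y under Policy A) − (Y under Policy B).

Policy A (Q := 7):
  V = 93
  Q = 7
  A = 51 + 93 = 144
  Y = 149 − 5·7 + 3·144 = 546
Policy B (V − 12):
  V = 93 − 12 = 81
  Q = 72
  A = 51 + 81 = 132
  Y = 149 − 5·72 + 3·132 = 185
Y: 546 − 185 = 361

361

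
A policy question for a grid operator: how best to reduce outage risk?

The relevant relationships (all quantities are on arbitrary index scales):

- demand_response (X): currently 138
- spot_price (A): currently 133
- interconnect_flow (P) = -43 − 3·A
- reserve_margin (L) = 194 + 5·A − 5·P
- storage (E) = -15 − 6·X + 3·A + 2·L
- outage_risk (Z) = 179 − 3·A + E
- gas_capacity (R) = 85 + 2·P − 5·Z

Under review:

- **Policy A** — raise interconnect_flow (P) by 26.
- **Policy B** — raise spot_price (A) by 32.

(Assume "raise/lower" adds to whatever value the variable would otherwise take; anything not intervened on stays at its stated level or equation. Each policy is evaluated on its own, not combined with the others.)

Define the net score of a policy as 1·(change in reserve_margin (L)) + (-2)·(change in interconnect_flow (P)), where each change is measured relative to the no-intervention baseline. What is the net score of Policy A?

-182

Baseline:
  A = 133
  P = -43 − 3·133 = -442
  L = 194 + 5·133 − 5·(-442) = 3069
Policy A (P + 26):
  A = 133
  P = -43 − 3·133 (+26 from intervention) = -416
  L = 194 + 5·133 − 5·(-416) = 2939
ΔL = 2939 − 3069 = -130; ΔP = -416 − (-442) = 26
Score = 1·(-130) + (-2)·26 = -182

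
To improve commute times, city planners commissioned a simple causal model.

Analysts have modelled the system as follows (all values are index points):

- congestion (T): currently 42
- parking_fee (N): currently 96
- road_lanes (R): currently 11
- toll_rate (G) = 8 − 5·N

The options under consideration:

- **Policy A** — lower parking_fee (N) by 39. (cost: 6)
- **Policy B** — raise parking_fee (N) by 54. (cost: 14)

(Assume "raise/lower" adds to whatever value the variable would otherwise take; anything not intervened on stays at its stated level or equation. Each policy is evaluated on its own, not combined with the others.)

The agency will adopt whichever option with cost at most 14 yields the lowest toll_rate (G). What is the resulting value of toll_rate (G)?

-742

Policy A (N − 39):
  N = 96 − 39 = 57
  G = 8 − 5·57 = -277
Policy B (N + 54):
  N = 96 + 54 = 150
  G = 8 − 5·150 = -742
Comparing — Policy A: G=-277, Policy B: G=-742. Lowest is -742 (Policy B).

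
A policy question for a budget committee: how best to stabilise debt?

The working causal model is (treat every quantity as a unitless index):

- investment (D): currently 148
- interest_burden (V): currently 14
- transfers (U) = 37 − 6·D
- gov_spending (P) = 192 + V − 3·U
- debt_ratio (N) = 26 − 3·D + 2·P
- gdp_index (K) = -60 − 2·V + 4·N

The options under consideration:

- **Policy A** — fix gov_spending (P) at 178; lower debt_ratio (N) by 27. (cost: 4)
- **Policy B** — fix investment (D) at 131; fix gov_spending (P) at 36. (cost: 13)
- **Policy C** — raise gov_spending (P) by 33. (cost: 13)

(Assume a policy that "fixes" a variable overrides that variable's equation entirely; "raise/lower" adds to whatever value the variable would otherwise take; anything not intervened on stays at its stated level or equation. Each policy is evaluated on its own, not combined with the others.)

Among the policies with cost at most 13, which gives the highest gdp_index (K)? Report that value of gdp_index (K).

Policy A (P := 178, N − 27):
  D = 148
  V = 14
  U = 37 − 6·148 = -851
  P = 178
  N = 26 − 3·148 + 2·178 (−27 from intervention) = -89
  K = -60 − 2·14 + 4·(-89) = -444
Policy B (D := 131, P := 36):
  D = 131
  V = 14
  U = 37 − 6·131 = -749
  P = 36
  N = 26 − 3·131 + 2·36 = -295
  K = -60 − 2·14 + 4·(-295) = -1268
Policy C (P + 33):
  D = 148
  V = 14
  U = 37 − 6·148 = -851
  P = 192 + 14 − 3·(-851) (+33 from intervention) = 2792
  N = 26 − 3·148 + 2·2792 = 5166
  K = -60 − 2·14 + 4·5166 = 20576
Comparing — Policy A: K=-444, Policy B: K=-1268, Policy C: K=20576. Highest is 20576 (Policy C).

20576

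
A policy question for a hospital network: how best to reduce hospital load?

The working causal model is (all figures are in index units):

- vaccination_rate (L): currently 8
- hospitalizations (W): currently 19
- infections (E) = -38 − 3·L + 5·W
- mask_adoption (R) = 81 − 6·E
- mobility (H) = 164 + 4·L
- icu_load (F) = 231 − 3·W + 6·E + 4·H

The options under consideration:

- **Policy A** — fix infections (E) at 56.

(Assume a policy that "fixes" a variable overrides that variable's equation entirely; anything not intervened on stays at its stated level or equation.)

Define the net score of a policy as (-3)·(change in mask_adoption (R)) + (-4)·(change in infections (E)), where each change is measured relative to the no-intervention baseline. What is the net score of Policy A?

322

Baseline:
  L = 8
  W = 19
  E = -38 − 3·8 + 5·19 = 33
  R = 81 − 6·33 = -117
Policy A (E := 56):
  L = 8
  W = 19
  E = 56
  R = 81 − 6·56 = -255
ΔR = -255 − (-117) = -138; ΔE = 56 − 33 = 23
Score = (-3)·(-138) + (-4)·23 = 322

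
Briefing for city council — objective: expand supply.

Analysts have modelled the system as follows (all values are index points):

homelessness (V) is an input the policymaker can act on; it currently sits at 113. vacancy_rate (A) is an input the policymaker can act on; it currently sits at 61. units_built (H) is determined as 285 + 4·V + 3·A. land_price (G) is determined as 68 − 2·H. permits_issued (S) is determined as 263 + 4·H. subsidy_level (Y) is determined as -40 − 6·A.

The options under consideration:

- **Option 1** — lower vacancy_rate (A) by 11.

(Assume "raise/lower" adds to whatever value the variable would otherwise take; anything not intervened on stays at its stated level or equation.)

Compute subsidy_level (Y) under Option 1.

-340

Option 1 (A − 11):
  A = 61 − 11 = 50
  Y = -40 − 6·50 = -340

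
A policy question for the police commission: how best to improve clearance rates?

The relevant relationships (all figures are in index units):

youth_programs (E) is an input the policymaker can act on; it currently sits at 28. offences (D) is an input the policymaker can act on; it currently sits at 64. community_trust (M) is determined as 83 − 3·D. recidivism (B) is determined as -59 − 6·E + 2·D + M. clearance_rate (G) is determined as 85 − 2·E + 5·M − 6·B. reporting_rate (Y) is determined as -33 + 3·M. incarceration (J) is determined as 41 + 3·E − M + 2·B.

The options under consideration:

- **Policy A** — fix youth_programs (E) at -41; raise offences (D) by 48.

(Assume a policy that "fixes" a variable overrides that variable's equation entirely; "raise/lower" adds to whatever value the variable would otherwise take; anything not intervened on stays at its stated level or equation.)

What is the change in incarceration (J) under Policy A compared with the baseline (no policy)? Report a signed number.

Baseline:
  E = 28
  D = 64
  M = 83 − 3·64 = -109
  B = -59 − 6·28 + 2·64 + (-109) = -208
  J = 41 + 3·28 − (-109) + 2·(-208) = -182
Policy A (E := -41, D + 48):
  E = -41
  D = 64 + 48 = 112
  M = 83 − 3·112 = -253
  B = -59 − 6·(-41) + 2·112 + (-253) = 158
  J = 41 + 3·(-41) − (-253) + 2·158 = 487
Change in J: 487 − (-182) = 669

669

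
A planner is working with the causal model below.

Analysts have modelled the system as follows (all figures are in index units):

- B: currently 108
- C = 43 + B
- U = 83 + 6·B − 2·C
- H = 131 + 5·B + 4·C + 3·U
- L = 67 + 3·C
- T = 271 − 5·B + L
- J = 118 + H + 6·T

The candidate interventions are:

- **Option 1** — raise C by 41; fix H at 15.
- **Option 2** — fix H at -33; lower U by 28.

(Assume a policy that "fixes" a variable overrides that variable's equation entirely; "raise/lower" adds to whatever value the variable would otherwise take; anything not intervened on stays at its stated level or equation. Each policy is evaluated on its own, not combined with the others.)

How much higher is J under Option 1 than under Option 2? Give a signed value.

786

Option 1 (C + 41, H := 15):
  B = 108
  C = 43 + 108 (+41 from intervention) = 192
  U = 83 + 6·108 − 2·192 = 347
  H = 15
  L = 67 + 3·192 = 643
  T = 271 − 5·108 + 643 = 374
  J = 118 + 15 + 6·374 = 2377
Option 2 (H := -33, U − 28):
  B = 108
  C = 43 + 108 = 151
  U = 83 + 6·108 − 2·151 (−28 from intervention) = 401
  H = -33
  L = 67 + 3·151 = 520
  T = 271 − 5·108 + 520 = 251
  J = 118 + (-33) + 6·251 = 1591
J: 2377 − 1591 = 786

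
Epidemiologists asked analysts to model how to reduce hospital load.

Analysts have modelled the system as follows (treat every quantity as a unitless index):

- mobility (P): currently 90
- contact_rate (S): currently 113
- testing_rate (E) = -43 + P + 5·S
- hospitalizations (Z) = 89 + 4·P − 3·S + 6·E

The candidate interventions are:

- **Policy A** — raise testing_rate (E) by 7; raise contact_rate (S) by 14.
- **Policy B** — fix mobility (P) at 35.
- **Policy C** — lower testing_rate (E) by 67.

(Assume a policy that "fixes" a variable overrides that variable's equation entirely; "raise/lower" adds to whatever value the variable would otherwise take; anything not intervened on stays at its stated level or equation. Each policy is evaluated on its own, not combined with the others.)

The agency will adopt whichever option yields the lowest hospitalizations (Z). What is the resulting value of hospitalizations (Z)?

3232

Policy A (E + 7, S + 14):
  P = 90
  S = 113 + 14 = 127
  E = -43 + 90 + 5·127 (+7 from intervention) = 689
  Z = 89 + 4·90 − 3·127 + 6·689 = 4202
Policy B (P := 35):
  P = 35
  S = 113
  E = -43 + 35 + 5·113 = 557
  Z = 89 + 4·35 − 3·113 + 6·557 = 3232
Policy C (E − 67):
  P = 90
  S = 113
  E = -43 + 90 + 5·113 (−67 from intervention) = 545
  Z = 89 + 4·90 − 3·113 + 6·545 = 3380
Comparing — Policy A: Z=4202, Policy B: Z=3232, Policy C: Z=3380. Lowest is 3232 (Policy B).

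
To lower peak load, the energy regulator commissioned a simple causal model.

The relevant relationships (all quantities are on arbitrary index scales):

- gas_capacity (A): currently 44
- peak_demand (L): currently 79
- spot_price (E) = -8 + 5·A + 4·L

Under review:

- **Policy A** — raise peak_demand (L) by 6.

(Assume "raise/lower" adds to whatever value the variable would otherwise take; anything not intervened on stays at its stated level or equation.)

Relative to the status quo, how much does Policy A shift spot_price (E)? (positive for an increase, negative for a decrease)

24

Baseline:
  A = 44
  L = 79
  E = -8 + 5·44 + 4·79 = 528
Policy A (L + 6):
  A = 44
  L = 79 + 6 = 85
  E = -8 + 5·44 + 4·85 = 552
Change in E: 552 − 528 = 24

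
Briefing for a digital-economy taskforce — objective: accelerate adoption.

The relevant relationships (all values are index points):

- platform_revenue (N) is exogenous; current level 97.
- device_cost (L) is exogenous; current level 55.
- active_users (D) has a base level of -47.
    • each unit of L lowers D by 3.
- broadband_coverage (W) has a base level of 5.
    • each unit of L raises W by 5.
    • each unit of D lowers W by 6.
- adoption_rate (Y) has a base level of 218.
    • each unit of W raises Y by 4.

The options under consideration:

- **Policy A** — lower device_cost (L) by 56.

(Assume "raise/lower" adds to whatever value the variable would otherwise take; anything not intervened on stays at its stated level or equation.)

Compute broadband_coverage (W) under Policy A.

Policy A (L − 56):
  L = 55 − 56 = -1
  D = -47 − 3·(-1) = -44
  W = 5 + 5·(-1) − 6·(-44) = 264

264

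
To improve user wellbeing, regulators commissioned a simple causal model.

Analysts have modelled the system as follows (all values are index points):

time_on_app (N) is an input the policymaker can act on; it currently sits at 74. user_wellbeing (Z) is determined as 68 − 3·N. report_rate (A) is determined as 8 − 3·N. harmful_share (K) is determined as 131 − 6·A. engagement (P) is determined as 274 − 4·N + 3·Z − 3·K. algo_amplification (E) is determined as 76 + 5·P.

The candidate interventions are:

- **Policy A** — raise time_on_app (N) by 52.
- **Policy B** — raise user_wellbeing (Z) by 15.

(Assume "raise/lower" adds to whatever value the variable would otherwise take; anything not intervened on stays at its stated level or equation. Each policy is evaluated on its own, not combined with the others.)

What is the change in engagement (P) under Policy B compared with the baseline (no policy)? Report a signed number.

45

Baseline:
  N = 74
  Z = 68 − 3·74 = -154
  A = 8 − 3·74 = -214
  K = 131 − 6·(-214) = 1415
  P = 274 − 4·74 + 3·(-154) − 3·1415 = -4729
Policy B (Z + 15):
  N = 74
  Z = 68 − 3·74 (+15 from intervention) = -139
  A = 8 − 3·74 = -214
  K = 131 − 6·(-214) = 1415
  P = 274 − 4·74 + 3·(-139) − 3·1415 = -4684
Change in P: -4684 − (-4729) = 45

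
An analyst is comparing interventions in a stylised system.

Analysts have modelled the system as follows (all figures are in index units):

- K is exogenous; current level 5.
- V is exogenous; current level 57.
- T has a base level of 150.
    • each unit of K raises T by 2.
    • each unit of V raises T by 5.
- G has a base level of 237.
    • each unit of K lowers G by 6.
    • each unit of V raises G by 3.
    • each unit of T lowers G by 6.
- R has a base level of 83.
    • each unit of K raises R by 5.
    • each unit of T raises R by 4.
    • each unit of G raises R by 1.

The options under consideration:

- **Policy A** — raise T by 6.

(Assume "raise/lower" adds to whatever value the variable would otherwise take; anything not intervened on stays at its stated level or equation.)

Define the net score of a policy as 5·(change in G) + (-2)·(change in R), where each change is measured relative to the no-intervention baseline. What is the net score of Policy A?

-156

Baseline:
  K = 5
  V = 57
  T = 150 + 2·5 + 5·57 = 445
  G = 237 − 6·5 + 3·57 − 6·445 = -2292
  R = 83 + 5·5 + 4·445 + (-2292) = -404
Policy A (T + 6):
  K = 5
  V = 57
  T = 150 + 2·5 + 5·57 (+6 from intervention) = 451
  G = 237 − 6·5 + 3·57 − 6·451 = -2328
  R = 83 + 5·5 + 4·451 + (-2328) = -416
ΔG = -2328 − (-2292) = -36; ΔR = -416 − (-404) = -12
Score = 5·(-36) + (-2)·(-12) = -156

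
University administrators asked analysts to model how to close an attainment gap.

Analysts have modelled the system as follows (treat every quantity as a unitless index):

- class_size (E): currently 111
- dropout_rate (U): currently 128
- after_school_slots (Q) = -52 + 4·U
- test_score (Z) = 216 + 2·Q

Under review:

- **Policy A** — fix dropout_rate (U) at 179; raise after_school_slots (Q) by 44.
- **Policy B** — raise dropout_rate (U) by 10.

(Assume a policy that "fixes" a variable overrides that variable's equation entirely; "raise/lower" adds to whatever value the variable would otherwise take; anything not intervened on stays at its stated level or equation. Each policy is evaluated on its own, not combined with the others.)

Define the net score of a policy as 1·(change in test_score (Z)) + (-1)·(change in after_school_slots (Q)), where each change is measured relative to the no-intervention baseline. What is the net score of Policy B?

Baseline:
  U = 128
  Q = -52 + 4·128 = 460
  Z = 216 + 2·460 = 1136
Policy B (U + 10):
  U = 128 + 10 = 138
  Q = -52 + 4·138 = 500
  Z = 216 + 2·500 = 1216
ΔZ = 1216 − 1136 = 80; ΔQ = 500 − 460 = 40
Score = 1·80 + (-1)·40 = 40

40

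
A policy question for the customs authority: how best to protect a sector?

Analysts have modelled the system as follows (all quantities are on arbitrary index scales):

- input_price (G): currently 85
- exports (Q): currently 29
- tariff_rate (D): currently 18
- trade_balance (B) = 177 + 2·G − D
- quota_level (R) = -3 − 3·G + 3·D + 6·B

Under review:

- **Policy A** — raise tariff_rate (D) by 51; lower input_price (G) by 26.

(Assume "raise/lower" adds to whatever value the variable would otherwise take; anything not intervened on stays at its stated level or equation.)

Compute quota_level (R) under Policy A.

Policy A (D + 51, G − 26):
  G = 85 − 26 = 59
  D = 18 + 51 = 69
  B = 177 + 2·59 − 69 = 226
  R = -3 − 3·59 + 3·69 + 6·226 = 1383

1383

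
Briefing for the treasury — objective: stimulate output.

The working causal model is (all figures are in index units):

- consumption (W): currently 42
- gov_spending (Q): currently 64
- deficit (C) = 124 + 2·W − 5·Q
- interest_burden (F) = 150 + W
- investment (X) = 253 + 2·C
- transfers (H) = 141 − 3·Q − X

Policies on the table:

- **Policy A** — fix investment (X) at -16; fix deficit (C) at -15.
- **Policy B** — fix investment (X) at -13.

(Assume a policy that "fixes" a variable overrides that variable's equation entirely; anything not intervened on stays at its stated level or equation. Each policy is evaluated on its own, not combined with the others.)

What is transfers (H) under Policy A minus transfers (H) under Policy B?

Policy A (X := -16, C := -15):
  W = 42
  Q = 64
  C = -15
  X = -16
  H = 141 − 3·64 − (-16) = -35
Policy B (X := -13):
  W = 42
  Q = 64
  C = 124 + 2·42 − 5·64 = -112
  X = -13
  H = 141 − 3·64 − (-13) = -38
H: -35 − (-38) = 3

3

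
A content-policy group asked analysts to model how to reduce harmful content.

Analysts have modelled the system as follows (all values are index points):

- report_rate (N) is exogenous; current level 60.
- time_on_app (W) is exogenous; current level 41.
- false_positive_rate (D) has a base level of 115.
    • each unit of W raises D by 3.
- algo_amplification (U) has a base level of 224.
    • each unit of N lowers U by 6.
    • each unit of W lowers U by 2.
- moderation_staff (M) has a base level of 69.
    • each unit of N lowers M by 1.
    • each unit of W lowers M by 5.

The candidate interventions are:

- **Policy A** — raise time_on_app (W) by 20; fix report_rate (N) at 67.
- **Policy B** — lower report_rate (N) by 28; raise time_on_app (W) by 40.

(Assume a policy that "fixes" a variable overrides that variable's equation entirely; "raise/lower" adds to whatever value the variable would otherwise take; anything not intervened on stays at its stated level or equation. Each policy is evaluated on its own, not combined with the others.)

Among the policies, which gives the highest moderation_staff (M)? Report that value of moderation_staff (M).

Policy A (W + 20, N := 67):
  N = 67
  W = 41 + 20 = 61
  M = 69 − 67 − 5·61 = -303
Policy B (N − 28, W + 40):
  N = 60 − 28 = 32
  W = 41 + 40 = 81
  M = 69 − 32 − 5·81 = -368
Comparing — Policy A: M=-303, Policy B: M=-368. Highest is -303 (Policy A).

-303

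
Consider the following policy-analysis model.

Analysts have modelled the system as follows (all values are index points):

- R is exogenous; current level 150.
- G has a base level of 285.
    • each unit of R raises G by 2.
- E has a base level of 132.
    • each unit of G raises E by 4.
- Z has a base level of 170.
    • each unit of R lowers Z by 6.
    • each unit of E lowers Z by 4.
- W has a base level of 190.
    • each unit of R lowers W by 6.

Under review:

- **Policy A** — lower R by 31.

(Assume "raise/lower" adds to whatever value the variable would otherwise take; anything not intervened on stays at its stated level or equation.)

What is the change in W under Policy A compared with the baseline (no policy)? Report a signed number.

Baseline:
  R = 150
  W = 190 − 6·150 = -710
Policy A (R − 31):
  R = 150 − 31 = 119
  W = 190 − 6·119 = -524
Change in W: -524 − (-710) = 186

186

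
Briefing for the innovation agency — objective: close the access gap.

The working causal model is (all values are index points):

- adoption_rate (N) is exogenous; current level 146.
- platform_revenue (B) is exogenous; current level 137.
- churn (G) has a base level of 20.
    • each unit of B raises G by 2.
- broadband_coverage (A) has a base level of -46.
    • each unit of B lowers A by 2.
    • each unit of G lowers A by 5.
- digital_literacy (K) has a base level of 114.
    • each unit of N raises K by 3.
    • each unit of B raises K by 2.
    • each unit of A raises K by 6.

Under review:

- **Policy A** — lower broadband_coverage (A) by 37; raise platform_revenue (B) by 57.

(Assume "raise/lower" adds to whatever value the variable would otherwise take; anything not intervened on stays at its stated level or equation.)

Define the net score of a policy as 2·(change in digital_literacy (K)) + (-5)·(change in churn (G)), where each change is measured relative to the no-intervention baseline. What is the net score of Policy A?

Baseline:
  N = 146
  B = 137
  G = 20 + 2·137 = 294
  A = -46 − 2·137 − 5·294 = -1790
  K = 114 + 3·146 + 2·137 + 6·(-1790) = -9914
Policy A (A − 37, B + 57):
  N = 146
  B = 137 + 57 = 194
  G = 20 + 2·194 = 408
  A = -46 − 2·194 − 5·408 (−37 from intervention) = -2511
  K = 114 + 3·146 + 2·194 + 6·(-2511) = -14126
ΔK = -14126 − (-9914) = -4212; ΔG = 408 − 294 = 114
Score = 2·(-4212) + (-5)·114 = -8994

-8994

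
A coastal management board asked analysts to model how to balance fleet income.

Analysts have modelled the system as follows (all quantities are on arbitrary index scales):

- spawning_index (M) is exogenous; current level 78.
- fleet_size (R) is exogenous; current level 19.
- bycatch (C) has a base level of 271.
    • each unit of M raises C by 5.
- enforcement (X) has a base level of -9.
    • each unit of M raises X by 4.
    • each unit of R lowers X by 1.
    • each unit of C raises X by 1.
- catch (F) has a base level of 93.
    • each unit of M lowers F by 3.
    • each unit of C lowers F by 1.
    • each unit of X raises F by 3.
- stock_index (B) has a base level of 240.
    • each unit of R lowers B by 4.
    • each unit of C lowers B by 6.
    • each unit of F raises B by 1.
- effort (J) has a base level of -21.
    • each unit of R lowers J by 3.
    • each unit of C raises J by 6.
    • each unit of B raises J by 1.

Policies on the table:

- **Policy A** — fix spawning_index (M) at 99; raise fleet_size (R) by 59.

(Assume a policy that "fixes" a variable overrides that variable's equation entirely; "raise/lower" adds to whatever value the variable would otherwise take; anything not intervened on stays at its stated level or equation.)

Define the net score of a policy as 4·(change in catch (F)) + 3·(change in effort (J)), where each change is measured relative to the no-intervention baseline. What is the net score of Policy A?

315

Baseline:
  M = 78
  R = 19
  C = 271 + 5·78 = 661
  X = -9 + 4·78 − 19 + 661 = 945
  F = 93 − 3·78 − 661 + 3·945 = 2033
  B = 240 − 4·19 − 6·661 + 2033 = -1769
  J = -21 − 3·19 + 6·661 + (-1769) = 2119
Policy A (M := 99, R + 59):
  M = 99
  R = 19 + 59 = 78
  C = 271 + 5·99 = 766
  X = -9 + 4·99 − 78 + 766 = 1075
  F = 93 − 3·99 − 766 + 3·1075 = 2255
  B = 240 − 4·78 − 6·766 + 2255 = -2413
  J = -21 − 3·78 + 6·766 + (-2413) = 1928
ΔF = 2255 − 2033 = 222; ΔJ = 1928 − 2119 = -191
Score = 4·222 + 3·(-191) = 315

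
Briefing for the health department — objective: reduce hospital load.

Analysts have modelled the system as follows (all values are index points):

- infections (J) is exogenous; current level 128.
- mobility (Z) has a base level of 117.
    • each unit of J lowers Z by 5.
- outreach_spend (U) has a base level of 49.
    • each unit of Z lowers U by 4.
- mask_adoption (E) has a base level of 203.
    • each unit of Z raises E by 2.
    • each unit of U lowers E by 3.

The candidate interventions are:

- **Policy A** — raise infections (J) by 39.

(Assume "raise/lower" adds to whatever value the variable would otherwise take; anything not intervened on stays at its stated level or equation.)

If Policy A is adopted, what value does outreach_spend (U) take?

2921

Policy A (J + 39):
  J = 128 + 39 = 167
  Z = 117 − 5·167 = -718
  U = 49 − 4·(-718) = 2921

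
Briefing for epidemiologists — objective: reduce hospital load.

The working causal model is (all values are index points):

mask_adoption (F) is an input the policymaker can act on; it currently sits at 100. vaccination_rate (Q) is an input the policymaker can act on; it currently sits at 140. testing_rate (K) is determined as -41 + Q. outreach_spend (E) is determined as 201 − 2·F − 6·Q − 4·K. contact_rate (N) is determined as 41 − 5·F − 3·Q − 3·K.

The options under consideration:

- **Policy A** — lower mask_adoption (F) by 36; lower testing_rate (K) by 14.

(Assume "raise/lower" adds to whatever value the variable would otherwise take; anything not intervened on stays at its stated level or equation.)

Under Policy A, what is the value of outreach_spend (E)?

Policy A (F − 36, K − 14):
  F = 100 − 36 = 64
  Q = 140
  K = -41 + 140 (−14 from intervention) = 85
  E = 201 − 2·64 − 6·140 − 4·85 = -1107

-1107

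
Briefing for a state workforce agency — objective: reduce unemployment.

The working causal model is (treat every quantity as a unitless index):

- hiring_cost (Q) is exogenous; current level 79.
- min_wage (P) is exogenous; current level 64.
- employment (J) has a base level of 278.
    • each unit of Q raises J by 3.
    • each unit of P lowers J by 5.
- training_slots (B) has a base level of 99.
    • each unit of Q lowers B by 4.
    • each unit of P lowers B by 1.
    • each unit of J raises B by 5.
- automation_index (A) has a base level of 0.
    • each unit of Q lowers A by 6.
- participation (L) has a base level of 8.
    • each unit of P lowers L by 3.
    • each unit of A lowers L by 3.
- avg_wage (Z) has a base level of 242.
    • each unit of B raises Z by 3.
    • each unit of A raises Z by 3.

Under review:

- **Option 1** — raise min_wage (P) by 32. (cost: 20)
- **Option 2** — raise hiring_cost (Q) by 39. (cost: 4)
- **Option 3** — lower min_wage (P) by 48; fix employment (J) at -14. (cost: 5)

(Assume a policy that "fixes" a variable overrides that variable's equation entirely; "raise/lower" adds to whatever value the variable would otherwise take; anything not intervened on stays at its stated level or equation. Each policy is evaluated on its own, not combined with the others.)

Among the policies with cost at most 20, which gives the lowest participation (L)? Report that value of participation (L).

1142

Option 1 (P + 32):
  Q = 79
  P = 64 + 32 = 96
  A = 0 − 6·79 = -474
  L = 8 − 3·96 − 3·(-474) = 1142
Option 2 (Q + 39):
  Q = 79 + 39 = 118
  P = 64
  A = 0 − 6·118 = -708
  L = 8 − 3·64 − 3·(-708) = 1940
Option 3 (P − 48, J := -14):
  Q = 79
  P = 64 − 48 = 16
  A = 0 − 6·79 = -474
  L = 8 − 3·16 − 3·(-474) = 1382
Comparing — Option 1: L=1142, Option 2: L=1940, Option 3: L=1382. Lowest is 1142 (Option 1).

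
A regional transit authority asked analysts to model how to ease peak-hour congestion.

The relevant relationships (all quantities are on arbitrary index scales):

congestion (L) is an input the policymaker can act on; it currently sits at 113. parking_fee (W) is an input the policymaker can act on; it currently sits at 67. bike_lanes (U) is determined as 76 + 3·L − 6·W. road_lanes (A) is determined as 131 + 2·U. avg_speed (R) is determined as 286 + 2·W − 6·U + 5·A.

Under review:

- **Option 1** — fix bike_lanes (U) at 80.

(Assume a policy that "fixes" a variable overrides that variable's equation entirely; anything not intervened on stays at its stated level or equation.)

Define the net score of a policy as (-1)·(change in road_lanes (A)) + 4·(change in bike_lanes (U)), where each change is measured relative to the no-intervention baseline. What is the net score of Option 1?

134

Baseline:
  L = 113
  W = 67
  U = 76 + 3·113 − 6·67 = 13
  A = 131 + 2·13 = 157
Option 1 (U := 80):
  L = 113
  W = 67
  U = 80
  A = 131 + 2·80 = 291
ΔA = 291 − 157 = 134; ΔU = 80 − 13 = 67
Score = (-1)·134 + 4·67 = 134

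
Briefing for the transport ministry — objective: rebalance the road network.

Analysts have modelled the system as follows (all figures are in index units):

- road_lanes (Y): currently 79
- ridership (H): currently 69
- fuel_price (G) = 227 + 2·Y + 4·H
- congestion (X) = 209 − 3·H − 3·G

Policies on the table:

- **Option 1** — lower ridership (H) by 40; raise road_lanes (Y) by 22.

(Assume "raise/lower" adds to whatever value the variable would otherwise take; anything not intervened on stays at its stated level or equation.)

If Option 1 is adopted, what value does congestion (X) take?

-1513

Option 1 (H − 40, Y + 22):
  Y = 79 + 22 = 101
  H = 69 − 40 = 29
  G = 227 + 2·101 + 4·29 = 545
  X = 209 − 3·29 − 3·545 = -1513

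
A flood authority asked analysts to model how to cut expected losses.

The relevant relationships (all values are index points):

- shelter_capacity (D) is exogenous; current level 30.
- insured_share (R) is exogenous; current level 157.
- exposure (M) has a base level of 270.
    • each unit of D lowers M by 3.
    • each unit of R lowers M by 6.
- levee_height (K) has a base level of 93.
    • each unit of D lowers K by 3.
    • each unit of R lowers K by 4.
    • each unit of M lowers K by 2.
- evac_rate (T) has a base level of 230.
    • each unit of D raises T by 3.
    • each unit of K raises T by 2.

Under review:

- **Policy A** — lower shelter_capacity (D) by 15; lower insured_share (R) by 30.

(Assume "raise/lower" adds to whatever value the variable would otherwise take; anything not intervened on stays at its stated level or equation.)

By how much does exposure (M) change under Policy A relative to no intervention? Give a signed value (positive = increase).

225

Baseline:
  D = 30
  R = 157
  M = 270 − 3·30 − 6·157 = -762
Policy A (D − 15, R − 30):
  D = 30 − 15 = 15
  R = 157 − 30 = 127
  M = 270 − 3·15 − 6·127 = -537
Change in M: -537 − (-762) = 225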